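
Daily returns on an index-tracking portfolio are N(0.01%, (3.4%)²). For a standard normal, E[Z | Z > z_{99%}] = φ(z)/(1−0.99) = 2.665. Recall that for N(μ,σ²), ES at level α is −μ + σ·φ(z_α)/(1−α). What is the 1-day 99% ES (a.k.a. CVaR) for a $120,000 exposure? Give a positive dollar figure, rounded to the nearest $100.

ES = −(0.01%) + 3.4% × 2.665 = 9.051%.
On $120,000: 0.09051 × $120,000 = $10,861.

$10,900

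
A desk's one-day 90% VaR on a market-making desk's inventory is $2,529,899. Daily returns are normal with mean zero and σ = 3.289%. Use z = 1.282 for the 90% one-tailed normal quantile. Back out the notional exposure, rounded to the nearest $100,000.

VaR as a fraction of value: z·σ = 1.282 × 3.289% = 4.2165%.
Position = $2,529,899 / 0.042165 = $60,000,005.

$60,000,000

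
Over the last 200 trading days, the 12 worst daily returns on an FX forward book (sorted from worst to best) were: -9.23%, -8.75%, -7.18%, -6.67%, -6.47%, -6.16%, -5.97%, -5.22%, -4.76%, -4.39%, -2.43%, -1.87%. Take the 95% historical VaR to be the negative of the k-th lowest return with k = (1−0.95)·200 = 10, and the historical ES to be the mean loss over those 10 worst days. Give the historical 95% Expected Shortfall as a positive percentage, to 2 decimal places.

6.48%

The 10 worst returns sum to -64.80%.
ES = −(-64.80%) / 10 = 6.48%.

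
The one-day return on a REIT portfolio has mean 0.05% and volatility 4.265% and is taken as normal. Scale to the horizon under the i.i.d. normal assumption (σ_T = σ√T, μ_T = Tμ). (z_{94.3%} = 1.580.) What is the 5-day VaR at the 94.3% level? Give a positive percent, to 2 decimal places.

14.82%

σ_{5d} = 4.265% × √5 = 9.537%; μ_{5d} = 5 × 0.05% = 0.250%.
VaR = −(0.250%) + 1.580 × 9.537% = 14.818%.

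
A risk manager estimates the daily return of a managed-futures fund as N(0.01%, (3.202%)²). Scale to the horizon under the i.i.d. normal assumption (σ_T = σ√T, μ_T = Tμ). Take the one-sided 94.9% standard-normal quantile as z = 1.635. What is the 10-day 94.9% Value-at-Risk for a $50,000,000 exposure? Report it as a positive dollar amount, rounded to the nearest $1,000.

σ_{10d} = 3.202% × √10 = 10.126%; μ_{10d} = 10 × 0.01% = 0.100%.
VaR = −(0.100%) + 1.635 × 10.126% = 16.456%.
On $50,000,000: 0.16456 × $50,000,000 = $8,228,000.

$8,228,000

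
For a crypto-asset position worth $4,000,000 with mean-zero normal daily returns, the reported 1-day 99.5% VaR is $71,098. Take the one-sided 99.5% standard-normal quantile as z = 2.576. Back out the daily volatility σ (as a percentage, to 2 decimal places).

0.69%

VaR as a fraction: $71,098 / $4,000,000 = 1.777%.
σ = VaR / z = 1.777% / 2.576 = 0.690%.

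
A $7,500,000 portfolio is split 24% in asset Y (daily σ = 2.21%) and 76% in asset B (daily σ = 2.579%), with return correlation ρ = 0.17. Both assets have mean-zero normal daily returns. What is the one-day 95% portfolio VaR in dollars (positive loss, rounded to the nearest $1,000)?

σ_p² = 0.24²·2.21² + 0.76²·2.579² + 2·0.17·0.24·0.76·2.21·2.579 = 4.4765 (%²).
σ_p = √4.4765 = 2.116%.
At 95%, z = 1.645.
VaR = 1.645 × 2.116% = 3.481%; on $7,500,000 that is $261,075.

$261,000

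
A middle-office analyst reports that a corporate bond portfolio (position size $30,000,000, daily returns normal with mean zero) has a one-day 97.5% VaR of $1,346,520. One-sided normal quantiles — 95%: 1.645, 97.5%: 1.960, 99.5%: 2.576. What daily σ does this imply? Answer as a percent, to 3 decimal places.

2.290%

VaR as a fraction: $1,346,520 / $30,000,000 = 4.488%.
σ = VaR / z = 4.488% / 1.960 = 2.290%.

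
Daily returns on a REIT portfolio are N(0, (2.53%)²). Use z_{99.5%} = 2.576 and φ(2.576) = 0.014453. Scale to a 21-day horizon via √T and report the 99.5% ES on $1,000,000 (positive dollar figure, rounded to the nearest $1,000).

$335,000

σ_{21d} = 2.53% × √21 = 11.594%.
ES multiplier = φ(z)/(1−α) = 0.014453/0.005 = 2.891.
ES = 11.594% × 2.891 = 33.518%; on $1,000,000: $335,180.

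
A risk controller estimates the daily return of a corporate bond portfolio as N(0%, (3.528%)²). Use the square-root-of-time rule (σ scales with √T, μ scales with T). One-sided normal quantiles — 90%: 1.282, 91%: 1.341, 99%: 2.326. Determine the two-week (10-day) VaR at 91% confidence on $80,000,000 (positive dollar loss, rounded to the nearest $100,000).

$12,000,000

σ_{10d} = 3.528% × √10 = 11.157%.
VaR = 1.341 × 11.157% = 14.962%.
On $80,000,000: 0.14962 × $80,000,000 = $11,969,600.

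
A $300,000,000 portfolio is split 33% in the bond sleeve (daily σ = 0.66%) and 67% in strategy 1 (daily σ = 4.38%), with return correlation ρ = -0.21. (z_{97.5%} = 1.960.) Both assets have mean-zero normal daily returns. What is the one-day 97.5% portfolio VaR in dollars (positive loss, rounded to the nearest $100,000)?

$17,000,000

σ_p² = 0.33²·0.66² + 0.67²·4.38² + 2·-0.21·0.33·0.67·0.66·4.38 = 8.3909 (%²).
σ_p = √8.3909 = 2.897%.
VaR = 1.960 × 2.897% = 5.678%; on $300,000,000 that is $17,034,000.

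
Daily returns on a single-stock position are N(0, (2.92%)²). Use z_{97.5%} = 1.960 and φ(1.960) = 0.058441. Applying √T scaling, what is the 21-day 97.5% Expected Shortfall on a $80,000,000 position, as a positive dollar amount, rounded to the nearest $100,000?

σ_{21d} = 2.92% × √21 = 13.381%.
ES multiplier = φ(z)/(1−α) = 0.058441/0.025 = 2.338.
ES = 13.381% × 2.338 = 31.285%; on $80,000,000: $25,028,000.

$25,000,000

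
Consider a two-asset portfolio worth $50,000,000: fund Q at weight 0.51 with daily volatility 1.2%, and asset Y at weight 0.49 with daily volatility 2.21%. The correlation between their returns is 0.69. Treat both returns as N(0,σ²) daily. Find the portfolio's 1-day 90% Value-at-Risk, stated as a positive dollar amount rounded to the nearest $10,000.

σ_p² = 0.51²·1.2² + 0.49²·2.21² + 2·0.69·0.51·0.49·1.2·2.21 = 2.4618 (%²).
σ_p = √2.4618 = 1.569%.
At 90%, z = 1.282.
VaR = 1.282 × 1.569% = 2.011%; on $50,000,000 that is $1,005,500.

$1,010,000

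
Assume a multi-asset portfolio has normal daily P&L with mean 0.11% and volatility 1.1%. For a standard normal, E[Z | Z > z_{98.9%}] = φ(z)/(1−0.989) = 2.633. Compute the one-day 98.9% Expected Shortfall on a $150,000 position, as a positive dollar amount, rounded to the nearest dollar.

ES = −(0.11%) + 1.1% × 2.633 = 2.786%.
On $150,000: 0.02786 × $150,000 = $4,179.

$4,179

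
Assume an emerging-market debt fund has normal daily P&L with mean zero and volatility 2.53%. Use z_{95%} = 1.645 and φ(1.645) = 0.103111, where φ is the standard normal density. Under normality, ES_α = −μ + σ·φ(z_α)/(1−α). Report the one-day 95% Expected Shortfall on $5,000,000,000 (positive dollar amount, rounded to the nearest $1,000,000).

Tail multiplier: φ(z)/(1−α) = 0.103111 / 0.05 = 2.062.
ES = 2.53% × 2.062 = 5.217%.
On $5,000,000,000: 0.05217 × $5,000,000,000 = $260,850,000.

$261,000,000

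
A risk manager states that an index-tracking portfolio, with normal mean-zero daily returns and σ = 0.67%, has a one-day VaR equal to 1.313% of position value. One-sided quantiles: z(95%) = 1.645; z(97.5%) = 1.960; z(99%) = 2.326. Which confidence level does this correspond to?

97.5%

Implied z = VaR/σ = 1.313 / 0.67 = 1.960.
This matches z(97.5%) = 1.960.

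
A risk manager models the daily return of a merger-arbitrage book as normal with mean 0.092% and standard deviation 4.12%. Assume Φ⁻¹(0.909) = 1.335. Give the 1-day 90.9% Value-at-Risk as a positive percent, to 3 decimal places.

5.408%

VaR = −μ + z·σ = −(0.092%) + 1.335 × 4.12% = 5.408%.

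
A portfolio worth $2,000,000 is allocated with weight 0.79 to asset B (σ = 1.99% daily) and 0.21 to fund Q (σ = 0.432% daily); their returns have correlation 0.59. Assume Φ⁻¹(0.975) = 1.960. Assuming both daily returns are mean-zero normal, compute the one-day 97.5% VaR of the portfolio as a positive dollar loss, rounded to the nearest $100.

σ_p² = 0.79²·1.99² + 0.21²·0.432² + 2·0.59·0.79·0.21·1.99·0.432 = 2.6480 (%²).
σ_p = √2.6480 = 1.627%.
VaR = 1.960 × 1.627% = 3.189%; on $2,000,000 that is $63,780.

$63,800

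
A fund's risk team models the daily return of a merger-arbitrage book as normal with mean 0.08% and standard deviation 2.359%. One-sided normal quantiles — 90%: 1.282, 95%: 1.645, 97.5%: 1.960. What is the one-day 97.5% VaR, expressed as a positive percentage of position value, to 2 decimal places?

4.54%

VaR = −μ + z·σ = −(0.08%) + 1.960 × 2.359% = 4.544%.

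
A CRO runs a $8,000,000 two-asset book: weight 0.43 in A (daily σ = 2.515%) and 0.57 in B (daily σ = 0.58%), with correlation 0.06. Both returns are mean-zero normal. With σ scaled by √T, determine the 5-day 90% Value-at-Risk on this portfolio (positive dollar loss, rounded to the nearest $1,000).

$264,000

σ_p = √(0.43²·2.515² + 0.57²·0.58² + 2·0.06·0.43·0.57·2.515·0.58) = 1.150%.
σ_{5d} = 1.150% × √5 = 2.571%.
z(90%) = 1.282.
VaR = 1.282 × 2.571% = 3.296%; on $8,000,000 that is $263,680.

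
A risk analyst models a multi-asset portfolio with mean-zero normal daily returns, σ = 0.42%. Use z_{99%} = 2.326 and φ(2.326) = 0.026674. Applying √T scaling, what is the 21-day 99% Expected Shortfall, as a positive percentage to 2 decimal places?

σ_{21d} = 0.42% × √21 = 1.925%.
ES multiplier = φ(z)/(1−α) = 0.026674/0.01 = 2.667.
ES = 1.925% × 2.667 = 5.134%.

5.13%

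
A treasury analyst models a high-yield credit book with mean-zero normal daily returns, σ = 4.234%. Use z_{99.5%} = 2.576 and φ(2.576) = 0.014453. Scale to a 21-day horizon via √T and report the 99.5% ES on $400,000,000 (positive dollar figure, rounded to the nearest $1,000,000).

σ_{21d} = 4.234% × √21 = 19.403%.
ES multiplier = φ(z)/(1−α) = 0.014453/0.005 = 2.891.
ES = 19.403% × 2.891 = 56.094%; on $400,000,000: $224,376,000.

$224,000,000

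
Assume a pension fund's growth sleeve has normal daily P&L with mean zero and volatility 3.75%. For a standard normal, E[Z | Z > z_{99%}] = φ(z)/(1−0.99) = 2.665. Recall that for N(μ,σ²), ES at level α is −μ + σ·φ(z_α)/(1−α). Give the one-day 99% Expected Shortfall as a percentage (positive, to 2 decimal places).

9.99%

ES = 3.75% × 2.665 = 9.994%.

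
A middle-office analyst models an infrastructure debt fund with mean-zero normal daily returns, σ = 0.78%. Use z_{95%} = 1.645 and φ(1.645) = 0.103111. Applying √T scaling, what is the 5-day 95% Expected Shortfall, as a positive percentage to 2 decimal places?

3.60%

σ_{5d} = 0.78% × √5 = 1.744%.
ES multiplier = φ(z)/(1−α) = 0.103111/0.05 = 2.062.
ES = 1.744% × 2.062 = 3.596%.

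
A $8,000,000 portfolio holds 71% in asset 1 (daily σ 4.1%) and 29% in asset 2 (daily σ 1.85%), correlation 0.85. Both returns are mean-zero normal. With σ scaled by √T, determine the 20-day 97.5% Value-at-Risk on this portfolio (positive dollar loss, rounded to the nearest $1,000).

$2,369,000

σ_p = √(0.71²·4.1² + 0.29²·1.85² + 2·0.85·0.71·0.29·4.1·1.85) = 3.379%.
σ_{20d} = 3.379% × √20 = 15.111%.
z(97.5%) = 1.960.
VaR = 1.960 × 15.111% = 29.618%; on $8,000,000 that is $2,369,440.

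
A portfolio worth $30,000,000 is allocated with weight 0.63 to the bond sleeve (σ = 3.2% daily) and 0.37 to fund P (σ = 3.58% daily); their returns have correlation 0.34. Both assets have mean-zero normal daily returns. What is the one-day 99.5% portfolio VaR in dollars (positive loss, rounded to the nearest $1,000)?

σ_p² = 0.63²·3.2² + 0.37²·3.58² + 2·0.34·0.63·0.37·3.2·3.58 = 7.6347 (%²).
σ_p = √7.6347 = 2.763%.
At 99.5%, z = 2.576.
VaR = 2.576 × 2.763% = 7.117%; on $30,000,000 that is $2,135,100.

$2,135,000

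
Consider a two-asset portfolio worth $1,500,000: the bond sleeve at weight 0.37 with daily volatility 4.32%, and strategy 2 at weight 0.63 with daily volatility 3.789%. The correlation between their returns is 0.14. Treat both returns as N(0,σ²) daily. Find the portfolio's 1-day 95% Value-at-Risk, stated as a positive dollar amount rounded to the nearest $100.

$75,300

σ_p² = 0.37²·4.32² + 0.63²·3.789² + 2·0.14·0.37·0.63·4.32·3.789 = 9.3213 (%²).
σ_p = √9.3213 = 3.053%.
At 95%, z = 1.645.
VaR = 1.645 × 3.053% = 5.022%; on $1,500,000 that is $75,330.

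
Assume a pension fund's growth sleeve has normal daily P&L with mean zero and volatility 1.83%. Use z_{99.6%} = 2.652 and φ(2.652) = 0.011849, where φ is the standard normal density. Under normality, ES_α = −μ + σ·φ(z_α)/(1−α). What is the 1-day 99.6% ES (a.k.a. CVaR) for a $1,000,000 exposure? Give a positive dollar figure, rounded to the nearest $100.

Tail multiplier: φ(z)/(1−α) = 0.011849 / 0.004 = 2.962.
ES = 1.83% × 2.962 = 5.420%.
On $1,000,000: 0.05420 × $1,000,000 = $54,200.

$54,200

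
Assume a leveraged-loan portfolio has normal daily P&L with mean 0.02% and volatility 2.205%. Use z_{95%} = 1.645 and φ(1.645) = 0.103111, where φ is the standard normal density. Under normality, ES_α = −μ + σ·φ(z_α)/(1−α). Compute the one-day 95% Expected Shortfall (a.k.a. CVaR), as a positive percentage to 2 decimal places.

Tail multiplier: φ(z)/(1−α) = 0.103111 / 0.05 = 2.062.
ES = −(0.02%) + 2.205% × 2.062 = 4.527%.

4.53%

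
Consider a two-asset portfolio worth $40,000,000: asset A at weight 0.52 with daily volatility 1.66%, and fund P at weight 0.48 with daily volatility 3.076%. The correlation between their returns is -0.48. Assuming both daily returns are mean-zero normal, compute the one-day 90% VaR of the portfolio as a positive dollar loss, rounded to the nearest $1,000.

$669,000

σ_p² = 0.52²·1.66² + 0.48²·3.076² + 2·-0.48·0.52·0.48·1.66·3.076 = 1.7016 (%²).
σ_p = √1.7016 = 1.304%.
At 90%, z = 1.282.
VaR = 1.282 × 1.304% = 1.672%; on $40,000,000 that is $668,800.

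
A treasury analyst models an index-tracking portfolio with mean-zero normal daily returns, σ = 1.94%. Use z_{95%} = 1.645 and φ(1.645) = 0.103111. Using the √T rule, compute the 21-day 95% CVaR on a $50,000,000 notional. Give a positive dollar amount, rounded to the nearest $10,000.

$9,170,000

σ_{21d} = 1.94% × √21 = 8.890%.
ES multiplier = φ(z)/(1−α) = 0.103111/0.05 = 2.062.
ES = 8.890% × 2.062 = 18.331%; on $50,000,000: $9,165,500.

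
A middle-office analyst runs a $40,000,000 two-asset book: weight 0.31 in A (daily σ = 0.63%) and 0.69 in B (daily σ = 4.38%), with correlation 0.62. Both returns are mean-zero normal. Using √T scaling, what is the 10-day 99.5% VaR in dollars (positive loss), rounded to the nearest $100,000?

σ_p = √(0.31²·0.63² + 0.69²·4.38² + 2·0.62·0.31·0.69·0.63·4.38) = 3.147%.
σ_{10d} = 3.147% × √10 = 9.952%.
z(99.5%) = 2.576.
VaR = 2.576 × 9.952% = 25.636%; on $40,000,000 that is $10,254,400.

$10,300,000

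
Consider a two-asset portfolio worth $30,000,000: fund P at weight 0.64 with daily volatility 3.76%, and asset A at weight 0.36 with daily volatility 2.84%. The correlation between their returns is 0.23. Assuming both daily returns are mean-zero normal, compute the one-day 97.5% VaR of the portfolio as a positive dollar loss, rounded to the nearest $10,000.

$1,660,000

σ_p² = 0.64²·3.76² + 0.36²·2.84² + 2·0.23·0.64·0.36·3.76·2.84 = 7.9678 (%²).
σ_p = √7.9678 = 2.823%.
At 97.5%, z = 1.960.
VaR = 1.960 × 2.823% = 5.533%; on $30,000,000 that is $1,659,900.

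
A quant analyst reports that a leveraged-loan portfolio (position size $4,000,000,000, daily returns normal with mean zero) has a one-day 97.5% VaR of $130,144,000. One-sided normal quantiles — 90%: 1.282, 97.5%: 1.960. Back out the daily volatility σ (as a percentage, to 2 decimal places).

1.66%

VaR as a fraction: $130,144,000 / $4,000,000,000 = 3.254%.
σ = VaR / z = 3.254% / 1.960 = 1.660%.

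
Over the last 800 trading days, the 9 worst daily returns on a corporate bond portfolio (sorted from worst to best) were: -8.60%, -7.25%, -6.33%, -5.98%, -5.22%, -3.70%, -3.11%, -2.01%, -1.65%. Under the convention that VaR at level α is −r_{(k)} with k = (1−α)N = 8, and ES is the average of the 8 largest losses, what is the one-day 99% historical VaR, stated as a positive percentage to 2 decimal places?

2.01%

k = 8; the 8th lowest return is -2.01%, so VaR = 2.01%.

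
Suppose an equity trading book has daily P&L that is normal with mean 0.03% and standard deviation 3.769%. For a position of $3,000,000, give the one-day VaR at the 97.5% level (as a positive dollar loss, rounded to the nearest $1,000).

At 97.5% one-sided, z = 1.960.
VaR = −μ + z·σ = −(0.03%) + 1.960 × 3.769% = 7.357%.
On $3,000,000: 0.07357 × $3,000,000 = $220,710.

$221,000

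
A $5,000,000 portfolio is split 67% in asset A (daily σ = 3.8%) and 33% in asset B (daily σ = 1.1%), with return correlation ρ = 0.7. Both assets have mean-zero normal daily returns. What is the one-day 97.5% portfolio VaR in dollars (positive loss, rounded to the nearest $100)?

σ_p² = 0.67²·3.8² + 0.33²·1.1² + 2·0.7·0.67·0.33·3.8·1.1 = 7.9078 (%²).
σ_p = √7.9078 = 2.812%.
At 97.5%, z = 1.960.
VaR = 1.960 × 2.812% = 5.512%; on $5,000,000 that is $275,600.

$275,600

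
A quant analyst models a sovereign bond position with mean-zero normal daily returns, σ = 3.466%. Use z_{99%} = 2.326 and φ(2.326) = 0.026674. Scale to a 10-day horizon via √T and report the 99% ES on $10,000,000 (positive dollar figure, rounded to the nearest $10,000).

$2,920,000

σ_{10d} = 3.466% × √10 = 10.960%.
ES multiplier = φ(z)/(1−α) = 0.026674/0.01 = 2.667.
ES = 10.960% × 2.667 = 29.230%; on $10,000,000: $2,923,000.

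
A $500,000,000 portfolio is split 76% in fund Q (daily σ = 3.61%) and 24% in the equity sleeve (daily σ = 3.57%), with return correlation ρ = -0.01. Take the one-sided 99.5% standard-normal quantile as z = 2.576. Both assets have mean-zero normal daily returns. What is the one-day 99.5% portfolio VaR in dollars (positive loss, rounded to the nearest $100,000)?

$36,900,000

σ_p² = 0.76²·3.61² + 0.24²·3.57² + 2·-0.01·0.76·0.24·3.61·3.57 = 8.2144 (%²).
σ_p = √8.2144 = 2.866%.
VaR = 2.576 × 2.866% = 7.383%; on $500,000,000 that is $36,915,000.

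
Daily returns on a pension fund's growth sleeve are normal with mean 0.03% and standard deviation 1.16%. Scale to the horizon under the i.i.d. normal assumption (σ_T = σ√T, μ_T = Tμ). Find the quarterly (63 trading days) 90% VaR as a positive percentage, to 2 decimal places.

At 90%, z = 1.282.
σ_{63d} = 1.16% × √63 = 9.207%; μ_{63d} = 63 × 0.03% = 1.890%.
VaR = −(1.890%) + 1.282 × 9.207% = 9.913%.

9.91%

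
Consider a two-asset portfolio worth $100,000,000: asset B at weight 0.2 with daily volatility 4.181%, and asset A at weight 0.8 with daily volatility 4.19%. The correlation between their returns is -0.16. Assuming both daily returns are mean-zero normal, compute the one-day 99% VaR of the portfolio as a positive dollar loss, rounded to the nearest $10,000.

$7,730,000

σ_p² = 0.2²·4.181² + 0.8²·4.19² + 2·-0.16·0.2·0.8·4.181·4.19 = 11.0382 (%²).
σ_p = √11.0382 = 3.322%.
At 99%, z = 2.326.
VaR = 2.326 × 3.322% = 7.727%; on $100,000,000 that is $7,727,000.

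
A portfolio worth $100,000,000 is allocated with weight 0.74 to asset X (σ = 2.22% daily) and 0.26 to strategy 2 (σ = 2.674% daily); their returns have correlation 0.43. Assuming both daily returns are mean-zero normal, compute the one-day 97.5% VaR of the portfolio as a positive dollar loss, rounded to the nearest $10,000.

$4,000,000

σ_p² = 0.74²·2.22² + 0.26²·2.674² + 2·0.43·0.74·0.26·2.22·2.674 = 4.1644 (%²).
σ_p = √4.1644 = 2.041%.
At 97.5%, z = 1.960.
VaR = 1.960 × 2.041% = 4.000%; on $100,000,000 that is $4,000,000.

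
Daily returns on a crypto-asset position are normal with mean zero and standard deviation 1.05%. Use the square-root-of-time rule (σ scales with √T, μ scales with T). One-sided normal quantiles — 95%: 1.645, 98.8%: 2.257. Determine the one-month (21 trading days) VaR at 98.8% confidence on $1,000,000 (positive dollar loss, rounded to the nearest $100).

$108,600

σ_{21d} = 1.05% × √21 = 4.812%.
VaR = 2.257 × 4.812% = 10.861%.
On $1,000,000: 0.10861 × $1,000,000 = $108,610.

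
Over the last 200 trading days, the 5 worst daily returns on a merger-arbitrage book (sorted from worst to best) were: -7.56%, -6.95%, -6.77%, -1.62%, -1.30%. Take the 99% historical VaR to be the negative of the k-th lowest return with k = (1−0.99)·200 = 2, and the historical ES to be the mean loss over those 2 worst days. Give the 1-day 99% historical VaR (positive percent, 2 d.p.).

6.95%

k = 2; the 2nd lowest return is -6.95%, so VaR = 6.95%.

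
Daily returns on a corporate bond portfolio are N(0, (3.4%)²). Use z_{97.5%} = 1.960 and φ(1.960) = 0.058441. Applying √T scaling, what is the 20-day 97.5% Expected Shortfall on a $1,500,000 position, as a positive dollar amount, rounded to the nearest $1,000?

σ_{20d} = 3.4% × √20 = 15.205%.
ES multiplier = φ(z)/(1−α) = 0.058441/0.025 = 2.338.
ES = 15.205% × 2.338 = 35.549%; on $1,500,000: $533,235.

$533,000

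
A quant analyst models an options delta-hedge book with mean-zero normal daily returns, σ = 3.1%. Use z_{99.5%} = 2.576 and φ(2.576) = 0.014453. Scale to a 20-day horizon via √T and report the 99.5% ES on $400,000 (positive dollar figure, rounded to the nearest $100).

σ_{20d} = 3.1% × √20 = 13.864%.
ES multiplier = φ(z)/(1−α) = 0.014453/0.005 = 2.891.
ES = 13.864% × 2.891 = 40.081%; on $400,000: $160,324.

$160,300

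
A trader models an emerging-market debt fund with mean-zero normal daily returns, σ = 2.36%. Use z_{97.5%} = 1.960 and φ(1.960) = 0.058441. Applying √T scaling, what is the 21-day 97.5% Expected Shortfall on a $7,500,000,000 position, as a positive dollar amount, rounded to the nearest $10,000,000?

$1,900,000,000

σ_{21d} = 2.36% × √21 = 10.815%.
ES multiplier = φ(z)/(1−α) = 0.058441/0.025 = 2.338.
ES = 10.815% × 2.338 = 25.285%; on $7,500,000,000: $1,896,375,000.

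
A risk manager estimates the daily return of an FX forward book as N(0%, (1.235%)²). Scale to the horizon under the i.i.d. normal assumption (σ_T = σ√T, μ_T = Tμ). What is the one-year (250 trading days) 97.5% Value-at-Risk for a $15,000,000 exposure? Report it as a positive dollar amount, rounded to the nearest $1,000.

$5,741,000

At 97.5%, z = 1.960.
σ_{250d} = 1.235% × √250 = 19.527%.
VaR = 1.960 × 19.527% = 38.273%.
On $15,000,000: 0.38273 × $15,000,000 = $5,740,950.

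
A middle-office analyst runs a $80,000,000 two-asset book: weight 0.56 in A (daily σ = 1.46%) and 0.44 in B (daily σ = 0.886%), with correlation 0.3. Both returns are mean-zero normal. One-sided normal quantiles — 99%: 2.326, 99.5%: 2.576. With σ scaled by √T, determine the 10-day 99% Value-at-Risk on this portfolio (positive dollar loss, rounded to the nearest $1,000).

$5,919,000

σ_p = √(0.56²·1.46² + 0.44²·0.886² + 2·0.3·0.56·0.44·1.46·0.886) = 1.006%.
σ_{10d} = 1.006% × √10 = 3.181%.
VaR = 2.326 × 3.181% = 7.399%; on $80,000,000 that is $5,919,200.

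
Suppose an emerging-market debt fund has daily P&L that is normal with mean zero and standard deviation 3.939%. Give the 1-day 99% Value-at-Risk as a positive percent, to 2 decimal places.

9.16%

At 99% one-sided, z = 2.326.
VaR = z·σ = 2.326 × 3.939% = 9.162%.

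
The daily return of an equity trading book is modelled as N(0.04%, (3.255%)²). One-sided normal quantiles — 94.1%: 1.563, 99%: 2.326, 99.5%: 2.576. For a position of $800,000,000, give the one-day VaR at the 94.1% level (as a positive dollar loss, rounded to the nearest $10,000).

VaR = −μ + z·σ = −(0.04%) + 1.563 × 3.255% = 5.048%.
On $800,000,000: 0.05048 × $800,000,000 = $40,384,000.

$40,380,000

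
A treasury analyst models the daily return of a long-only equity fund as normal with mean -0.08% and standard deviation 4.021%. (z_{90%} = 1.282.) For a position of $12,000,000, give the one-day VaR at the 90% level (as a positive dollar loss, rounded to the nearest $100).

$628,200

VaR = −μ + z·σ = −(-0.08%) + 1.282 × 4.021% = 5.235%.
On $12,000,000: 0.05235 × $12,000,000 = $628,200.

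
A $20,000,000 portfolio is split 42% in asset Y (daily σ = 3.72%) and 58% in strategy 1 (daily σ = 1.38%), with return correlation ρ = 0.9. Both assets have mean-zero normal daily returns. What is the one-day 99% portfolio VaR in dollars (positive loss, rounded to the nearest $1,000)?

$1,074,000

σ_p² = 0.42²·3.72² + 0.58²·1.38² + 2·0.9·0.42·0.58·3.72·1.38 = 5.3327 (%²).
σ_p = √5.3327 = 2.309%.
At 99%, z = 2.326.
VaR = 2.326 × 2.309% = 5.371%; on $20,000,000 that is $1,074,200.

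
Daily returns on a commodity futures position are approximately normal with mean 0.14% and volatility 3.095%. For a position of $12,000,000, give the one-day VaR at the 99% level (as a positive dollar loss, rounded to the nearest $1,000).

At 99% one-sided, z = 2.326.
VaR = −μ + z·σ = −(0.14%) + 2.326 × 3.095% = 7.059%.
On $12,000,000: 0.07059 × $12,000,000 = $847,080.

$847,000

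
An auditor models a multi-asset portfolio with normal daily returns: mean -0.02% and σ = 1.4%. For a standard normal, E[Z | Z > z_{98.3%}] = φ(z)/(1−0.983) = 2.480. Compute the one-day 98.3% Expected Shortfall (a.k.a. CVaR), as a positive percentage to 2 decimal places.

3.49%

ES = −(-0.02%) + 1.4% × 2.480 = 3.492%.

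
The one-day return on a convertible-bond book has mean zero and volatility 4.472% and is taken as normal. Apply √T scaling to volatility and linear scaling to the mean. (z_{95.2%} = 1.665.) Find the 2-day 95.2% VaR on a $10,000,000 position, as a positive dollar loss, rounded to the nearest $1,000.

$1,053,000

σ_{2d} = 4.472% × √2 = 6.324%.
VaR = 1.665 × 6.324% = 10.529%.
On $10,000,000: 0.10529 × $10,000,000 = $1,052,900.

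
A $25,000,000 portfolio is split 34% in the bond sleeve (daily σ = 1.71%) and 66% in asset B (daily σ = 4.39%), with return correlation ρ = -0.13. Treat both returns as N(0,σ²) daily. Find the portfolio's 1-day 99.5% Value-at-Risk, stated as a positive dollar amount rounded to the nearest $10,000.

σ_p² = 0.34²·1.71² + 0.66²·4.39² + 2·-0.13·0.34·0.66·1.71·4.39 = 8.2950 (%²).
σ_p = √8.2950 = 2.880%.
At 99.5%, z = 2.576.
VaR = 2.576 × 2.880% = 7.419%; on $25,000,000 that is $1,854,750.

$1,850,000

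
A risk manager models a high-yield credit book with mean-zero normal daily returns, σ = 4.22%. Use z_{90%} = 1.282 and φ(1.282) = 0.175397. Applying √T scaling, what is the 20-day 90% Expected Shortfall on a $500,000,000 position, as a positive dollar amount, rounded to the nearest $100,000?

$165,500,000

σ_{20d} = 4.22% × √20 = 18.872%.
ES multiplier = φ(z)/(1−α) = 0.175397/0.1 = 1.754.
ES = 18.872% × 1.754 = 33.101%; on $500,000,000: $165,505,000.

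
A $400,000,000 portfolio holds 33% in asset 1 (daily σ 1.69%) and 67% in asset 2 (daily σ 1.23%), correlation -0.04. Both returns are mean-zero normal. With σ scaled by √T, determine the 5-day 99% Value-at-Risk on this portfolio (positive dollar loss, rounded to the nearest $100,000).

σ_p = √(0.33²·1.69² + 0.67²·1.23² + 2·-0.04·0.33·0.67·1.69·1.23) = 0.976%.
σ_{5d} = 0.976% × √5 = 2.182%.
z(99%) = 2.326.
VaR = 2.326 × 2.182% = 5.075%; on $400,000,000 that is $20,300,000.

$20,300,000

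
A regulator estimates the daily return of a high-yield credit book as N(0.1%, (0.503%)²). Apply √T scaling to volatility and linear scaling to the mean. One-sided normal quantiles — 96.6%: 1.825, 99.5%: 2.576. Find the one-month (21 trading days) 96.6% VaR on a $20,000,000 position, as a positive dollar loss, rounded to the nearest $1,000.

σ_{21d} = 0.503% × √21 = 2.305%; μ_{21d} = 21 × 0.1% = 2.100%.
VaR = −(2.100%) + 1.825 × 2.305% = 2.107%.
On $20,000,000: 0.02107 × $20,000,000 = $421,400.

$421,000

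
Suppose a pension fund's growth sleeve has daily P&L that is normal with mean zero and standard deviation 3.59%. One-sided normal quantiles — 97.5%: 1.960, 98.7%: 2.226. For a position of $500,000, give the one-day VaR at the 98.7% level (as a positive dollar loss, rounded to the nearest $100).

$40,000

VaR = z·σ = 2.226 × 3.59% = 7.991%.
On $500,000: 0.07991 × $500,000 = $39,955.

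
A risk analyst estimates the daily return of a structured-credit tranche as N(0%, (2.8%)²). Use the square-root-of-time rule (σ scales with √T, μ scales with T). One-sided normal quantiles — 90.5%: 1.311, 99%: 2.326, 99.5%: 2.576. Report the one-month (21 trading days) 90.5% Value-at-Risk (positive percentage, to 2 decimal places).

σ_{21d} = 2.8% × √21 = 12.831%.
VaR = 1.311 × 12.831% = 16.821%.

16.82%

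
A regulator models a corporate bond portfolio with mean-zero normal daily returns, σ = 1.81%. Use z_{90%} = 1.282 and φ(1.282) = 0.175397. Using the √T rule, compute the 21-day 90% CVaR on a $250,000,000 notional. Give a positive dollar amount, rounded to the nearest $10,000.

$36,370,000

σ_{21d} = 1.81% × √21 = 8.294%.
ES multiplier = φ(z)/(1−α) = 0.175397/0.1 = 1.754.
ES = 8.294% × 1.754 = 14.548%; on $250,000,000: $36,370,000.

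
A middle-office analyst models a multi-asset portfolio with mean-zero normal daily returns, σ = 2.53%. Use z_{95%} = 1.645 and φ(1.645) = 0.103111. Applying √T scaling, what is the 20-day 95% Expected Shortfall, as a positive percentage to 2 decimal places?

σ_{20d} = 2.53% × √20 = 11.315%.
ES multiplier = φ(z)/(1−α) = 0.103111/0.05 = 2.062.
ES = 11.315% × 2.062 = 23.332%.

23.33%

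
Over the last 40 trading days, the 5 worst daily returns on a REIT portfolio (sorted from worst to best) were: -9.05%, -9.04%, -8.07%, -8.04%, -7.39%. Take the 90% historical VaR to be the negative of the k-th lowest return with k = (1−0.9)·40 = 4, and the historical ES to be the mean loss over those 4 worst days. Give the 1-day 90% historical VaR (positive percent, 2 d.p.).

k = 4; the 4th lowest return is -8.04%, so VaR = 8.04%.

8.04%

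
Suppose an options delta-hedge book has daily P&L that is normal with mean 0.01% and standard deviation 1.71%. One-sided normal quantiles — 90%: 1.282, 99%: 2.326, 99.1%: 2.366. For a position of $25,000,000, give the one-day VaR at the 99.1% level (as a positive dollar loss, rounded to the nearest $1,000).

VaR = −μ + z·σ = −(0.01%) + 2.366 × 1.71% = 4.036%.
On $25,000,000: 0.04036 × $25,000,000 = $1,009,000.

$1,009,000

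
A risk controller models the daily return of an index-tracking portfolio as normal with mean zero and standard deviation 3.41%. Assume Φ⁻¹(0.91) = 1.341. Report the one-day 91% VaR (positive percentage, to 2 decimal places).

4.57%

VaR = z·σ = 1.341 × 3.41% = 4.573%.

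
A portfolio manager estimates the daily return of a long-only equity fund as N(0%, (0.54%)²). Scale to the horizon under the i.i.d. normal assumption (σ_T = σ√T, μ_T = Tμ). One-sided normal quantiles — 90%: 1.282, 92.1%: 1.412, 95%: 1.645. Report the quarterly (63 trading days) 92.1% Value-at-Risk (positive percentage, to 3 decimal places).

6.052%

σ_{63d} = 0.54% × √63 = 4.286%.
VaR = 1.412 × 4.286% = 6.052%.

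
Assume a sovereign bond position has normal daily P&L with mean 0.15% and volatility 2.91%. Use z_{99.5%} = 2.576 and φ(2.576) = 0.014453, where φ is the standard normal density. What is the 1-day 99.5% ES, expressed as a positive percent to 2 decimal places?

8.26%

Tail multiplier: φ(z)/(1−α) = 0.014453 / 0.005 = 2.891.
ES = −(0.15%) + 2.91% × 2.891 = 8.263%.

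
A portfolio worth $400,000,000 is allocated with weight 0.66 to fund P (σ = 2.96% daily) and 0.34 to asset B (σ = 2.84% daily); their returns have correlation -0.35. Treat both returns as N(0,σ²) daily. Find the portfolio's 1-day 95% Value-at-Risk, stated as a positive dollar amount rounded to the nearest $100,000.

σ_p² = 0.66²·2.96² + 0.34²·2.84² + 2·-0.35·0.66·0.34·2.96·2.84 = 3.4285 (%²).
σ_p = √3.4285 = 1.852%.
At 95%, z = 1.645.
VaR = 1.645 × 1.852% = 3.047%; on $400,000,000 that is $12,188,000.

$12,200,000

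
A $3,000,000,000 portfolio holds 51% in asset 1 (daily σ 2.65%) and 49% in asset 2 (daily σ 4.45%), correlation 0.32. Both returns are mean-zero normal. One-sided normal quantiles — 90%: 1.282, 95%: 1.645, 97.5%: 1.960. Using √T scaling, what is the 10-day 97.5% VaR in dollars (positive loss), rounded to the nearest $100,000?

$541,100,000

σ_p = √(0.51²·2.65² + 0.49²·4.45² + 2·0.32·0.51·0.49·2.65·4.45) = 2.910%.
σ_{10d} = 2.910% × √10 = 9.202%.
VaR = 1.960 × 9.202% = 18.036%; on $3,000,000,000 that is $541,080,000.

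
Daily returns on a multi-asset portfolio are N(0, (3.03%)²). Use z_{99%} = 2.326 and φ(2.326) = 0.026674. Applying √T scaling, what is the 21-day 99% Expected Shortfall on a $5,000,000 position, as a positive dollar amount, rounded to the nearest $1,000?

σ_{21d} = 3.03% × √21 = 13.885%.
ES multiplier = φ(z)/(1−α) = 0.026674/0.01 = 2.667.
ES = 13.885% × 2.667 = 37.031%; on $5,000,000: $1,851,550.

$1,852,000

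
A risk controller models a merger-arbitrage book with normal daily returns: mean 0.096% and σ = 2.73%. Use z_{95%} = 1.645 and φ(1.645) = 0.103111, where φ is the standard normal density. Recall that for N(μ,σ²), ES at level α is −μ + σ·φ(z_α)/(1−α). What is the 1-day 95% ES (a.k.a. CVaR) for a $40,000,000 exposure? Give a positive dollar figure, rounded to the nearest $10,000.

Tail multiplier: φ(z)/(1−α) = 0.103111 / 0.05 = 2.062.
ES = −(0.096%) + 2.73% × 2.062 = 5.533%.
On $40,000,000: 0.05533 × $40,000,000 = $2,213,200.

$2,210,000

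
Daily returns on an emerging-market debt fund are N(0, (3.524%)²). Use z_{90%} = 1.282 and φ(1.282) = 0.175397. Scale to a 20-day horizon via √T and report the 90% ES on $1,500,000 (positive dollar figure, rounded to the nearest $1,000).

σ_{20d} = 3.524% × √20 = 15.760%.
ES multiplier = φ(z)/(1−α) = 0.175397/0.1 = 1.754.
ES = 15.760% × 1.754 = 27.643%; on $1,500,000: $414,645.

$415,000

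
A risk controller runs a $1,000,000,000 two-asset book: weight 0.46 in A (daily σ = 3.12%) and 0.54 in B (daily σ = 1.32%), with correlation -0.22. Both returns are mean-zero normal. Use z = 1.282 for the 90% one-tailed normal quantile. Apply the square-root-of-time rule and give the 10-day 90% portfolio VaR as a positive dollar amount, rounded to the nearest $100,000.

σ_p = √(0.46²·3.12² + 0.54²·1.32² + 2·-0.22·0.46·0.54·3.12·1.32) = 1.455%.
σ_{10d} = 1.455% × √10 = 4.601%.
VaR = 1.282 × 4.601% = 5.898%; on $1,000,000,000 that is $58,980,000.

$59,000,000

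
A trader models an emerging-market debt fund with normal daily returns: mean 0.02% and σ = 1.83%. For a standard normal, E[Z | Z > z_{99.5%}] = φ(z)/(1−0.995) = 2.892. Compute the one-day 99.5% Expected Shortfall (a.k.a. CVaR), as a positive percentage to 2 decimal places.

ES = −(0.02%) + 1.83% × 2.892 = 5.272%.

5.27%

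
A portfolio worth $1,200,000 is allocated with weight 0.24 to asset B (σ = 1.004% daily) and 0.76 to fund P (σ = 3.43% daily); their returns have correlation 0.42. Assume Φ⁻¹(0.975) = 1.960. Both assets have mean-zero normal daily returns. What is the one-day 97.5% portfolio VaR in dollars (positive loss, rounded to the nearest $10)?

σ_p² = 0.24²·1.004² + 0.76²·3.43² + 2·0.42·0.24·0.76·1.004·3.43 = 7.3811 (%²).
σ_p = √7.3811 = 2.717%.
VaR = 1.960 × 2.717% = 5.325%; on $1,200,000 that is $63,900.

$63,900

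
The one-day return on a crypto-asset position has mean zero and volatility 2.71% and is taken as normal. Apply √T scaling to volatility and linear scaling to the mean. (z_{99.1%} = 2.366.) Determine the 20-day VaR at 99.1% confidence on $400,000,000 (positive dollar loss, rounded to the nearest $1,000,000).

σ_{20d} = 2.71% × √20 = 12.119%.
VaR = 2.366 × 12.119% = 28.674%.
On $400,000,000: 0.28674 × $400,000,000 = $114,696,000.

$115,000,000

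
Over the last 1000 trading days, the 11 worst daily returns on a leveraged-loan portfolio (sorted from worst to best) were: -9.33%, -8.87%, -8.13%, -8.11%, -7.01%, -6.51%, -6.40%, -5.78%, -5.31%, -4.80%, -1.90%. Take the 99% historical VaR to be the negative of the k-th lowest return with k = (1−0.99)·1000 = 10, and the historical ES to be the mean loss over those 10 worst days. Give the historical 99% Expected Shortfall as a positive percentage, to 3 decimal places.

The 10 worst returns sum to -70.25%.
ES = −(-70.25%) / 10 = 7.025%.

7.025%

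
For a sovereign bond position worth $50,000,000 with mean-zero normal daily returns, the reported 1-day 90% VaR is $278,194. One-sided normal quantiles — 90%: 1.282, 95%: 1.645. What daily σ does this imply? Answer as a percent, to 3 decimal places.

VaR as a fraction: $278,194 / $50,000,000 = 0.556%.
σ = VaR / z = 0.556% / 1.282 = 0.434%.

0.434%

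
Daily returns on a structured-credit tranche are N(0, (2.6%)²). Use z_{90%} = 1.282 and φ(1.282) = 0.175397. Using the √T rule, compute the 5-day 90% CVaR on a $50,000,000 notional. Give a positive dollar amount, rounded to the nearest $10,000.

$5,100,000

σ_{5d} = 2.6% × √5 = 5.814%.
ES multiplier = φ(z)/(1−α) = 0.175397/0.1 = 1.754.
ES = 5.814% × 1.754 = 10.198%; on $50,000,000: $5,099,000.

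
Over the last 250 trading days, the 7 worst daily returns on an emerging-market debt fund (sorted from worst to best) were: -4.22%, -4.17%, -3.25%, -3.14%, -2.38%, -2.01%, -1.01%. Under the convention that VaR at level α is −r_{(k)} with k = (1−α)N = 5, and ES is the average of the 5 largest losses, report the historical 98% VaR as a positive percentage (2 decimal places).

2.38%

k = 5; the 5th lowest return is -2.38%, so VaR = 2.38%.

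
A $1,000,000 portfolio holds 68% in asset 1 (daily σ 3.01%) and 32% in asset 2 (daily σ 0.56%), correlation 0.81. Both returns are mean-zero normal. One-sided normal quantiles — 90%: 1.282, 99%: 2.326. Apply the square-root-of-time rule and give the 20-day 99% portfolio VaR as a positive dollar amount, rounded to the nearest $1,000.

σ_p = √(0.68²·3.01² + 0.32²·0.56² + 2·0.81·0.68·0.32·3.01·0.56) = 2.194%.
σ_{20d} = 2.194% × √20 = 9.812%.
VaR = 2.326 × 9.812% = 22.823%; on $1,000,000 that is $228,230.

$228,000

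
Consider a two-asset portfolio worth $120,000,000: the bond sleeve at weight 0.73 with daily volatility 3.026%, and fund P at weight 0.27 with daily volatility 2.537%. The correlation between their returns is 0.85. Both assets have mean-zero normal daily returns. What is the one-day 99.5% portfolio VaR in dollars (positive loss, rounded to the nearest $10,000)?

σ_p² = 0.73²·3.026² + 0.27²·2.537² + 2·0.85·0.73·0.27·3.026·2.537 = 7.9211 (%²).
σ_p = √7.9211 = 2.814%.
At 99.5%, z = 2.576.
VaR = 2.576 × 2.814% = 7.249%; on $120,000,000 that is $8,698,800.

$8,700,000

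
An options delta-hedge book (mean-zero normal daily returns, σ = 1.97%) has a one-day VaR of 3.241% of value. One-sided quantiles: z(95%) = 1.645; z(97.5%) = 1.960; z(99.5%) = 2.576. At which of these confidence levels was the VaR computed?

Implied z = VaR/σ = 3.241 / 1.97 = 1.645.
This matches z(95%) = 1.645.

95%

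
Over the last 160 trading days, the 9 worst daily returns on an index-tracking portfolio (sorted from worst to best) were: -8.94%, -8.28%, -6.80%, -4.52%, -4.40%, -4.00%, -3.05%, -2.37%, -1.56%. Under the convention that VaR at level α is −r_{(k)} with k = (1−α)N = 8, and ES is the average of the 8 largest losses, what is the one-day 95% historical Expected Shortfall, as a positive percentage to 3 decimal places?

The 8 worst returns sum to -42.36%.
ES = −(-42.36%) / 8 = 5.295%.

5.295%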